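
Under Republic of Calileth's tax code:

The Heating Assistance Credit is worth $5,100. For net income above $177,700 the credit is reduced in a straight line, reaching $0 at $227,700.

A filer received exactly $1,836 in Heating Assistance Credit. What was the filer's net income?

$1,836 is 1,836/5,100 of the full $5,100, so 3,264/5,100 of the $50,000 range has been used: income = $177,700 + $50,000 × 3,264/5,100 = $209,700.

$209,700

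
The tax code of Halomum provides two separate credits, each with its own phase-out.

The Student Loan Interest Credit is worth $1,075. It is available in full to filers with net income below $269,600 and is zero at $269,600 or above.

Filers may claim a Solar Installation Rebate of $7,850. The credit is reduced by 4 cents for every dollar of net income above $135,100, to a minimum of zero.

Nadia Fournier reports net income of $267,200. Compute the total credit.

Student Loan Interest Credit: $267,200 is below the $269,600 cutoff, so the full $1,075 applies.
Solar Installation Rebate: 4% of the $132,100 excess over $135,100 is $5,284; credit = $7,850 − $5,284 = $2,566.
Total: $1,075 + $2,566 = $3,641.

$3,641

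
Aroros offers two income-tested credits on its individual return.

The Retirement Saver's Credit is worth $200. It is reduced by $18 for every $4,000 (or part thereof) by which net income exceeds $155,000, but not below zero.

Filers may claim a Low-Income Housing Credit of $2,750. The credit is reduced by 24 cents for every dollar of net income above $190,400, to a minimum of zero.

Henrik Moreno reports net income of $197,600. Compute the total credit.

$1,024

Retirement Saver's Credit: income exceeds $155,000 by $42,600, which is 11 full-or-partial $4,000 increments; reduction = 11 × $18 = $198, leaving $2.
Low-Income Housing Credit: 24% of the $7,200 excess over $190,400 is $1,728; credit = $2,750 − $1,728 = $1,022.
Total: $2 + $1,022 = $1,024.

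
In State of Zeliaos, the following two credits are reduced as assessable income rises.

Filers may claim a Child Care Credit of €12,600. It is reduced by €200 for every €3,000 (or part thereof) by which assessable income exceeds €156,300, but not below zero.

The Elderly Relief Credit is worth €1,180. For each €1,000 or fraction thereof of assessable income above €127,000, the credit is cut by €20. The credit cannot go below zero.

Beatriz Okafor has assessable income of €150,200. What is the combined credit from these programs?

Child Care Credit: €150,200 is at or below the €156,300 threshold, so the full €12,600 applies.
Elderly Relief Credit: income exceeds €127,000 by €23,200, which is 24 full-or-partial €1,000 increments; reduction = 24 × €20 = €480, leaving €700.
Total: €12,600 + €700 = €13,300.

€13,300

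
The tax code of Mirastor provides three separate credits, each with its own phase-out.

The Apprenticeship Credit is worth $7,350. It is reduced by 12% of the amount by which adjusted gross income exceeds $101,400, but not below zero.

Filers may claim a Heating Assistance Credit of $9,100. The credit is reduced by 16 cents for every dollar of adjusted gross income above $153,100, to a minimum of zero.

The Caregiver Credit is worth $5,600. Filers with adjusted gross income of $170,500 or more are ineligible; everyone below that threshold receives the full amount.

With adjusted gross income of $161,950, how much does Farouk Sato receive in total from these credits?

Apprenticeship Credit: 12% of the $60,550 excess over $101,400 is $7,266; credit = $7,350 − $7,266 = $84.
Heating Assistance Credit: 16% of the $8,850 excess over $153,100 is $1,416; credit = $9,100 − $1,416 = $7,684.
Caregiver Credit: $161,950 is below the $170,500 cutoff, so the full $5,600 applies.
Total: $84 + $7,684 + $5,600 = $13,368.

$13,368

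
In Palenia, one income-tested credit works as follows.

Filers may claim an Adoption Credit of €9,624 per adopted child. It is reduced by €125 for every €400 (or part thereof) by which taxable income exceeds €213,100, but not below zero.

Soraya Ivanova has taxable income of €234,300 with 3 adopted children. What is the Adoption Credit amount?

€22,247

Adoption Credit: base = 3 × €9,624 = €28,872. income exceeds €213,100 by €21,200, which is 53 full-or-partial €400 increments; reduction = 53 × €125 = €6,625, leaving €22,247.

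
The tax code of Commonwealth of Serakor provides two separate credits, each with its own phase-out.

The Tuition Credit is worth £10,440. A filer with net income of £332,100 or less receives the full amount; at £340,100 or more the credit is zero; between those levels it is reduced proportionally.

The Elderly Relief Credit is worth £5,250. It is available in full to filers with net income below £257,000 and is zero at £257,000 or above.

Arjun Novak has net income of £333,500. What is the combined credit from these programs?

£8,613

Tuition Credit: £333,500 is £1,400 into a £8,000 phase-out range, leaving 6,600/8,000 of the credit: £10,440 × 6,600/8,000 = £8,613.
Elderly Relief Credit: £333,500 meets or exceeds the £257,000 cutoff, so the credit is £0.
Total: £8,613 + £0 = £8,613.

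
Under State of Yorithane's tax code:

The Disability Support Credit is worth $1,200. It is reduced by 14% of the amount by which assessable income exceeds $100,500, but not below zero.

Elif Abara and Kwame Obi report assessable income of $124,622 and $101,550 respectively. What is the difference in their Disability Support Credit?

$1,053

Elif ($124,622): Disability Support Credit: 14% of the $24,122 excess over $100,500 is $3,377.08 ≥ base, so the credit is $0.
Kwame ($101,550): Disability Support Credit: 14% of the $1,050 excess over $100,500 is $147; credit = $1,200 − $147 = $1,053.
Difference: |$0 − $1,053| = $1,053.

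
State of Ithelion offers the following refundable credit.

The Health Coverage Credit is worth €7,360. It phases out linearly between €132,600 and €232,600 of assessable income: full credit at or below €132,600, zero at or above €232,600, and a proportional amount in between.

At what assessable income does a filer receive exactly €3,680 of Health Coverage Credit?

€3,680 is 3,680/7,360 of the full €7,360, so 3,680/7,360 of the €100,000 range has been used: income = €132,600 + €100,000 × 3,680/7,360 = €182,600.

€182,600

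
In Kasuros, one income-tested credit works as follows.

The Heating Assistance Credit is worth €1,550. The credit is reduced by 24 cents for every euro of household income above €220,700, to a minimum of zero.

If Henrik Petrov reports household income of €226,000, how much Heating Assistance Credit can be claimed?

Heating Assistance Credit: 24% of the €5,300 excess over €220,700 is €1,272; credit = €1,550 − €1,272 = €278.

€278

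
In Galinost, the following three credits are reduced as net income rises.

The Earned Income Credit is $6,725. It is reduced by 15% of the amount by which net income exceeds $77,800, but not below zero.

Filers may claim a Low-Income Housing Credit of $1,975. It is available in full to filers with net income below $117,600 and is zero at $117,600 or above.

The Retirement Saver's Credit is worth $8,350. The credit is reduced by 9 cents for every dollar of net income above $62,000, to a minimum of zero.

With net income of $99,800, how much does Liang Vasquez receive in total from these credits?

Earned Income Credit: 15% of the $22,000 excess over $77,800 is $3,300; credit = $6,725 − $3,300 = $3,425.
Low-Income Housing Credit: $99,800 is below the $117,600 cutoff, so the full $1,975 applies.
Retirement Saver's Credit: 9% of the $37,800 excess over $62,000 is $3,402; credit = $8,350 − $3,402 = $4,948.
Total: $3,425 + $1,975 + $4,948 = $10,348.

$10,348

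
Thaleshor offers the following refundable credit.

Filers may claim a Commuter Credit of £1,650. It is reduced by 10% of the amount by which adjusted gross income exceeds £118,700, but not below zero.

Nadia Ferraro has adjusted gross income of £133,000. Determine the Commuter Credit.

£220

Commuter Credit: 10% of the £14,300 excess over £118,700 is £1,430; credit = £1,650 − £1,430 = £220.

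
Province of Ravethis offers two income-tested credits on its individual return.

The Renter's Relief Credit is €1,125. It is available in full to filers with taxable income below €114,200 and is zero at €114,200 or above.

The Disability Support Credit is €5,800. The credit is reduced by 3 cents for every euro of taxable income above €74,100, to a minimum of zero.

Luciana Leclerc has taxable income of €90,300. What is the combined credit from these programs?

Renter's Relief Credit: €90,300 is below the €114,200 cutoff, so the full €1,125 applies.
Disability Support Credit: 3% of the €16,200 excess over €74,100 is €486; credit = €5,800 − €486 = €5,314.
Total: €1,125 + €5,314 = €6,439.

€6,439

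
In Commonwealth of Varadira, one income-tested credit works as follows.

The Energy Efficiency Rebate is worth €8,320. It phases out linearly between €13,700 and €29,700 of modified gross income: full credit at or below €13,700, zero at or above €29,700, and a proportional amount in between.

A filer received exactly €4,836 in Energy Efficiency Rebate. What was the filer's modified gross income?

€20,400

€4,836 is 4,836/8,320 of the full €8,320, so 3,484/8,320 of the €16,000 range has been used: income = €13,700 + €16,000 × 3,484/8,320 = €20,400.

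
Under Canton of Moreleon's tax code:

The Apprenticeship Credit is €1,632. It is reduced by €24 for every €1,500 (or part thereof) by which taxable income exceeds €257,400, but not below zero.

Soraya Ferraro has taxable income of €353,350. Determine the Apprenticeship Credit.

Apprenticeship Credit: income exceeds €257,400 by €95,950, which is 64 full-or-partial €1,500 increments; reduction = 64 × €24 = €1,536, leaving €96.

€96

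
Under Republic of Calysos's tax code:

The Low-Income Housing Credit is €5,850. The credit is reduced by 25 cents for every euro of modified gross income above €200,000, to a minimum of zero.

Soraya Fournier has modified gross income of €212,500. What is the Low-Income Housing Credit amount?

€2,725

Low-Income Housing Credit: 25% of the €12,500 excess over €200,000 is €3,125; credit = €5,850 − €3,125 = €2,725.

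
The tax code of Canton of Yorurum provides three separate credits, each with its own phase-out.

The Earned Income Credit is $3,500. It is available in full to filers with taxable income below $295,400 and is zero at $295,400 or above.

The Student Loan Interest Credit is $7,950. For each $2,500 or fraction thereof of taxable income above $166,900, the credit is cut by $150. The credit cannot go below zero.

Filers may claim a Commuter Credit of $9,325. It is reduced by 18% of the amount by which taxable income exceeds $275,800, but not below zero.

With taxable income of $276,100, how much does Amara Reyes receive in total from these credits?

$14,121

Earned Income Credit: $276,100 is below the $295,400 cutoff, so the full $3,500 applies.
Student Loan Interest Credit: income exceeds $166,900 by $109,200, which is 44 full-or-partial $2,500 increments; reduction = 44 × $150 = $6,600, leaving $1,350.
Commuter Credit: 18% of the $300 excess over $275,800 is $54; credit = $9,325 − $54 = $9,271.
Total: $3,500 + $1,350 + $9,271 = $14,121.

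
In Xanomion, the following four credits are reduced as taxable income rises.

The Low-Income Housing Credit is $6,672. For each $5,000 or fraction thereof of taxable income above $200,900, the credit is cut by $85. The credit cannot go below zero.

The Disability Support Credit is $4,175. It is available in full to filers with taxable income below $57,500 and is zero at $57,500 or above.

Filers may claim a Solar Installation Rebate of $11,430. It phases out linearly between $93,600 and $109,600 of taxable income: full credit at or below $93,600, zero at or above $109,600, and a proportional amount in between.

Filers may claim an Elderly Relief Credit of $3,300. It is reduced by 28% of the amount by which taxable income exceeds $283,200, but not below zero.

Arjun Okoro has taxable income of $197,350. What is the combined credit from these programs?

$9,972

Low-Income Housing Credit: $197,350 is at or below the $200,900 threshold, so the full $6,672 applies.
Disability Support Credit: $197,350 meets or exceeds the $57,500 cutoff, so the credit is $0.
Solar Installation Rebate: $197,350 is at or above $109,600, so the credit is $0.
Elderly Relief Credit: $197,350 is at or below the $283,200 threshold, so the full $3,300 applies.
Total: $6,672 + $0 + $0 + $3,300 = $9,972.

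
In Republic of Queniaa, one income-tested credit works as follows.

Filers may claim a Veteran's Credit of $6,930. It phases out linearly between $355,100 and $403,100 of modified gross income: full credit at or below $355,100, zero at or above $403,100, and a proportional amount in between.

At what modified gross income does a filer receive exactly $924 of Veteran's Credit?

$396,700

$924 is 924/6,930 of the full $6,930, so 6,006/6,930 of the $48,000 range has been used: income = $355,100 + $48,000 × 6,006/6,930 = $396,700.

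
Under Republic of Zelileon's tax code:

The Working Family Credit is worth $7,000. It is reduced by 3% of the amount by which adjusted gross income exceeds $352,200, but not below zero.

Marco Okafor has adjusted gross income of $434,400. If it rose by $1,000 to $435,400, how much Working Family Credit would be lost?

$30

At $434,400 — 3% of the $82,200 excess over $352,200 is $2,466; credit = $7,000 − $2,466 = $4,534.
At $435,400 — 3% of the $83,200 excess over $352,200 is $2,496; credit = $7,000 − $2,496 = $4,504.
Lost: $4,534 − $4,504 = $30.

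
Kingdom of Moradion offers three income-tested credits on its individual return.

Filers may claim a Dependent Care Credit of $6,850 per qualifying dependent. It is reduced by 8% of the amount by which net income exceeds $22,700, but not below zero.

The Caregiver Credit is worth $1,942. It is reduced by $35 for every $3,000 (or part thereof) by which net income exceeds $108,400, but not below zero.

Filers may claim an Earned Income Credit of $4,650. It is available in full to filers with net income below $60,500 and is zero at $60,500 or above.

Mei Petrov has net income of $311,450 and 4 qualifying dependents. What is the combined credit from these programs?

$4,300

Dependent Care Credit: base = 4 × $6,850 = $27,400. 8% of the $288,750 excess over $22,700 is $23,100; credit = $27,400 − $23,100 = $4,300.
Caregiver Credit: income exceeds $108,400 by $203,050 → 68 increments × $35 = $2,380 ≥ base, so the credit is $0.
Earned Income Credit: $311,450 meets or exceeds the $60,500 cutoff, so the credit is $0.
Total: $4,300 + $0 + $0 = $4,300.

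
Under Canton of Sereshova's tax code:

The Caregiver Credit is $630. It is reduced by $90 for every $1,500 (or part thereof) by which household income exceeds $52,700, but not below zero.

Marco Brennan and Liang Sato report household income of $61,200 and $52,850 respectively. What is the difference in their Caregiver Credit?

Marco ($61,200): Caregiver Credit: income exceeds $52,700 by $8,500, which is 6 full-or-partial $1,500 increments; reduction = 6 × $90 = $540, leaving $90.
Liang ($52,850): Caregiver Credit: income exceeds $52,700 by $150, which is 1 full-or-partial $1,500 increment; reduction = 1 × $90 = $90, leaving $540.
Difference: |$90 − $540| = $450.

$450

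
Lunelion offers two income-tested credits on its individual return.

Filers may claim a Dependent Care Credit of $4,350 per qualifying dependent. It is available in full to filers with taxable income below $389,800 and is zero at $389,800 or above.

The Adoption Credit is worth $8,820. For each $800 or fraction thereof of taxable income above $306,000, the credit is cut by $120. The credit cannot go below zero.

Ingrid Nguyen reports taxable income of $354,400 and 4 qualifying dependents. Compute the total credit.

$18,900

Dependent Care Credit: base = 4 × $4,350 = $17,400. $354,400 is below the $389,800 cutoff, so the full $17,400 applies.
Adoption Credit: income exceeds $306,000 by $48,400, which is 61 full-or-partial $800 increments; reduction = 61 × $120 = $7,320, leaving $1,500.
Total: $17,400 + $1,500 = $18,900.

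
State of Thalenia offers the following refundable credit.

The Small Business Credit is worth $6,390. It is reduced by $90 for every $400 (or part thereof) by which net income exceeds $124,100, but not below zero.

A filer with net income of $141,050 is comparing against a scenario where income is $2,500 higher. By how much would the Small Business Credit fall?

At $141,050 — income exceeds $124,100 by $16,950, which is 43 full-or-partial $400 increments; reduction = 43 × $90 = $3,870, leaving $2,520.
At $143,550 — income exceeds $124,100 by $19,450, which is 49 full-or-partial $400 increments; reduction = 49 × $90 = $4,410, leaving $1,980.
Lost: $2,520 − $1,980 = $540.

$540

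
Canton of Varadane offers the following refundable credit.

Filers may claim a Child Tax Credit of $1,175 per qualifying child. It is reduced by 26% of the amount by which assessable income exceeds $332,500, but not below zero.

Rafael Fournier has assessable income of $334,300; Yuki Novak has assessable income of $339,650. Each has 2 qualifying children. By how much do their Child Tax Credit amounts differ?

$1,391

Rafael ($334,300): Child Tax Credit: base = 2 × $1,175 = $2,350. 26% of the $1,800 excess over $332,500 is $468; credit = $2,350 − $468 = $1,882.
Yuki ($339,650): Child Tax Credit: base = 2 × $1,175 = $2,350. 26% of the $7,150 excess over $332,500 is $1,859; credit = $2,350 − $1,859 = $491.
Difference: |$1,882 − $491| = $1,391.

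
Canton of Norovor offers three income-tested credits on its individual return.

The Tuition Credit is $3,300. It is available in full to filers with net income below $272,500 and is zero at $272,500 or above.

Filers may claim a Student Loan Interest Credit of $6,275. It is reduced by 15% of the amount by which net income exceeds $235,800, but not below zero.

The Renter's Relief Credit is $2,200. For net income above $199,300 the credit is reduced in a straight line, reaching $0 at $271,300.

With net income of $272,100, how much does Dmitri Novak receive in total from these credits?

Tuition Credit: $272,100 is below the $272,500 cutoff, so the full $3,300 applies.
Student Loan Interest Credit: 15% of the $36,300 excess over $235,800 is $5,445; credit = $6,275 − $5,445 = $830.
Renter's Relief Credit: $272,100 is at or above $271,300, so the credit is $0.
Total: $3,300 + $830 + $0 = $4,130.

$4,130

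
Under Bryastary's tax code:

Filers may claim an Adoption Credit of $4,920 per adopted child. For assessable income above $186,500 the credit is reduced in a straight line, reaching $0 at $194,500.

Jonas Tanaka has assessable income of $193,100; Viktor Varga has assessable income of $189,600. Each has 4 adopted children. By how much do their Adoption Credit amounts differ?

Jonas ($193,100): Adoption Credit: base = 4 × $4,920 = $19,680. $193,100 is $6,600 into a $8,000 phase-out range, leaving 1,400/8,000 of the credit: $19,680 × 1,400/8,000 = $3,444.
Viktor ($189,600): Adoption Credit: base = 4 × $4,920 = $19,680. $189,600 is $3,100 into a $8,000 phase-out range, leaving 4,900/8,000 of the credit: $19,680 × 4,900/8,000 = $12,054.
Difference: |$3,444 − $12,054| = $8,610.

$8,610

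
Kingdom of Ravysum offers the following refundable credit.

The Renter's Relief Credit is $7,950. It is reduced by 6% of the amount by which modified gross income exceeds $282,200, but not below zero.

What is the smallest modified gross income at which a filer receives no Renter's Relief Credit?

$414,700

The credit falls by 6% of each dollar above $282,200, so it reaches zero when the excess is $7,950 / 6% = $132,500: income = $282,200 + $132,500 = $414,700.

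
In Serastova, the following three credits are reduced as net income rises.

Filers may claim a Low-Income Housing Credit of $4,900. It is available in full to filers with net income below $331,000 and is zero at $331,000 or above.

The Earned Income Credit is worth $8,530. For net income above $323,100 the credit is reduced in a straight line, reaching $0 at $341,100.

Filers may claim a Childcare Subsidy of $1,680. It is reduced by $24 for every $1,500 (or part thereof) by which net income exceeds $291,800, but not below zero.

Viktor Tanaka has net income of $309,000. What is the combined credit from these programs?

$14,822

Low-Income Housing Credit: $309,000 is below the $331,000 cutoff, so the full $4,900 applies.
Earned Income Credit: $309,000 is at or below the $323,100 threshold, so the full $8,530 applies.
Childcare Subsidy: income exceeds $291,800 by $17,200, which is 12 full-or-partial $1,500 increments; reduction = 12 × $24 = $288, leaving $1,392.
Total: $4,900 + $8,530 + $1,392 = $14,822.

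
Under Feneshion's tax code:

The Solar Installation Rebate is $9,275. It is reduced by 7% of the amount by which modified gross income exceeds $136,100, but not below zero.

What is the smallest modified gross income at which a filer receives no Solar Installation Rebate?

$268,600

The credit falls by 7% of each dollar above $136,100, so it reaches zero when the excess is $9,275 / 7% = $132,500: income = $136,100 + $132,500 = $268,600.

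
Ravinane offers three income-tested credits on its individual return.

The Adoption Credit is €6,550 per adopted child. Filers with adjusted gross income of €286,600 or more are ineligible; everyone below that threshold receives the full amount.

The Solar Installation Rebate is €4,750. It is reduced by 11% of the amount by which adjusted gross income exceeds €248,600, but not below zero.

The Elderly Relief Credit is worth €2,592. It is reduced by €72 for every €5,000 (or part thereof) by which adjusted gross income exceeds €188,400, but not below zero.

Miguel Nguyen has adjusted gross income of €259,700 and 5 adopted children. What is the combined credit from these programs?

€37,791

Adoption Credit: base = 5 × €6,550 = €32,750. €259,700 is below the €286,600 cutoff, so the full €32,750 applies.
Solar Installation Rebate: 11% of the €11,100 excess over €248,600 is €1,221; credit = €4,750 − €1,221 = €3,529.
Elderly Relief Credit: income exceeds €188,400 by €71,300, which is 15 full-or-partial €5,000 increments; reduction = 15 × €72 = €1,080, leaving €1,512.
Total: €32,750 + €3,529 + €1,512 = €37,791.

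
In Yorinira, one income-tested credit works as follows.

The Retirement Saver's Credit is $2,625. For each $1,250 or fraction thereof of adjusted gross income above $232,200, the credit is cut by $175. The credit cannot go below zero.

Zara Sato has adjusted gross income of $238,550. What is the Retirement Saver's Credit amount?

$1,575

Retirement Saver's Credit: income exceeds $232,200 by $6,350, which is 6 full-or-partial $1,250 increments; reduction = 6 × $175 = $1,050, leaving $1,575.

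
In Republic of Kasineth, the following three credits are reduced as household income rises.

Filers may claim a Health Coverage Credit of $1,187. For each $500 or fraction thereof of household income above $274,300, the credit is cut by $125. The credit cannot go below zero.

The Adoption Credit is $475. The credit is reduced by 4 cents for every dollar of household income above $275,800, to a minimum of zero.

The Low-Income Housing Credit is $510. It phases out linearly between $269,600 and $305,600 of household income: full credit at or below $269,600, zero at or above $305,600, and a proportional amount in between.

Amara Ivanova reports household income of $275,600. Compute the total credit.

Health Coverage Credit: income exceeds $274,300 by $1,300, which is 3 full-or-partial $500 increments; reduction = 3 × $125 = $375, leaving $812.
Adoption Credit: $275,600 is at or below the $275,800 threshold, so the full $475 applies.
Low-Income Housing Credit: $275,600 is $6,000 into a $36,000 phase-out range, leaving 30,000/36,000 of the credit: $510 × 30,000/36,000 = $425.
Total: $812 + $475 + $425 = $1,712.

$1,712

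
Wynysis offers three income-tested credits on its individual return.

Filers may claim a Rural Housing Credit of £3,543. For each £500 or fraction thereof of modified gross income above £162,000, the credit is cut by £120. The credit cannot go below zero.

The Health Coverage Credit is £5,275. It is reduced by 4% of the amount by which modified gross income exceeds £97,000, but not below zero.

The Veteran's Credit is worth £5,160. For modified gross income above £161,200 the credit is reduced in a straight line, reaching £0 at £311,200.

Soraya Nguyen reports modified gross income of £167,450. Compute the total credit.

£9,625

Rural Housing Credit: income exceeds £162,000 by £5,450, which is 11 full-or-partial £500 increments; reduction = 11 × £120 = £1,320, leaving £2,223.
Health Coverage Credit: 4% of the £70,450 excess over £97,000 is £2,818; credit = £5,275 − £2,818 = £2,457.
Veteran's Credit: £167,450 is £6,250 into a £150,000 phase-out range, leaving 143,750/150,000 of the credit: £5,160 × 143,750/150,000 = £4,945.
Total: £2,223 + £2,457 + £4,945 = £9,625.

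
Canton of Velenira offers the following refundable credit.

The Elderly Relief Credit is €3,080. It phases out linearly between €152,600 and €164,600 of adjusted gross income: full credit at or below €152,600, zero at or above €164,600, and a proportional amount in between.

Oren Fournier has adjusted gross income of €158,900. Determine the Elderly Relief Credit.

€1,463

Elderly Relief Credit: €158,900 is €6,300 into a €12,000 phase-out range, leaving 5,700/12,000 of the credit: €3,080 × 5,700/12,000 = €1,463.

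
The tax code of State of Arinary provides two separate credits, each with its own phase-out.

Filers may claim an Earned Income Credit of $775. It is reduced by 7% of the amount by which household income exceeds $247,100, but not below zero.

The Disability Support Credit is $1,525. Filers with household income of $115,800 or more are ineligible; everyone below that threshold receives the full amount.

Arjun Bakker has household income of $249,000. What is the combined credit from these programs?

$642

Earned Income Credit: 7% of the $1,900 excess over $247,100 is $133; credit = $775 − $133 = $642.
Disability Support Credit: $249,000 meets or exceeds the $115,800 cutoff, so the credit is $0.
Total: $642 + $0 = $642.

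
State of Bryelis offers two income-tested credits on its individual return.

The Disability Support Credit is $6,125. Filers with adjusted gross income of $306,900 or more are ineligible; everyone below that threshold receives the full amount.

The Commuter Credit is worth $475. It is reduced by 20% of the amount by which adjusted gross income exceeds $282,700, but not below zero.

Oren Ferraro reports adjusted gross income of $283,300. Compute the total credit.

Disability Support Credit: $283,300 is below the $306,900 cutoff, so the full $6,125 applies.
Commuter Credit: 20% of the $600 excess over $282,700 is $120; credit = $475 − $120 = $355.
Total: $6,125 + $355 = $6,480.

$6,480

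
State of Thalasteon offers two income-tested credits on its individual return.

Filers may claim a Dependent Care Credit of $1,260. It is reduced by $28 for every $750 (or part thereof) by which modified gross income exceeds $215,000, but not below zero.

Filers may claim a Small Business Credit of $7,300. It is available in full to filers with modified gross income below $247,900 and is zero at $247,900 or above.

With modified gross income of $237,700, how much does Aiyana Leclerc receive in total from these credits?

Dependent Care Credit: income exceeds $215,000 by $22,700, which is 31 full-or-partial $750 increments; reduction = 31 × $28 = $868, leaving $392.
Small Business Credit: $237,700 is below the $247,900 cutoff, so the full $7,300 applies.
Total: $392 + $7,300 = $7,692.

$7,692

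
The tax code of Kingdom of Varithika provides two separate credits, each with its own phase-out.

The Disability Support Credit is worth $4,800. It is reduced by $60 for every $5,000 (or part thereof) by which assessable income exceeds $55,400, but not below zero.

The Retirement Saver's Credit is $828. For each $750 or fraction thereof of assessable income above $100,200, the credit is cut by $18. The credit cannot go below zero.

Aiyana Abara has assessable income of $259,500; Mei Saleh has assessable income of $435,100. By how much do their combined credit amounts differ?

Aiyana ($259,500): Disability Support Credit: income exceeds $55,400 by $204,100, which is 41 full-or-partial $5,000 increments; reduction = 41 × $60 = $2,460, leaving $2,340. Retirement Saver's Credit: income exceeds $100,200 by $159,300 → 213 increments × $18 = $3,834 ≥ base, so the credit is $0. total $2,340 + $0 = $2,340
Mei ($435,100): Disability Support Credit: income exceeds $55,400 by $379,700, which is 76 full-or-partial $5,000 increments; reduction = 76 × $60 = $4,560, leaving $240. Retirement Saver's Credit: income exceeds $100,200 by $334,900 → 447 increments × $18 = $8,046 ≥ base, so the credit is $0. total $240 + $0 = $240
Difference: |$2,340 − $240| = $2,100.

$2,100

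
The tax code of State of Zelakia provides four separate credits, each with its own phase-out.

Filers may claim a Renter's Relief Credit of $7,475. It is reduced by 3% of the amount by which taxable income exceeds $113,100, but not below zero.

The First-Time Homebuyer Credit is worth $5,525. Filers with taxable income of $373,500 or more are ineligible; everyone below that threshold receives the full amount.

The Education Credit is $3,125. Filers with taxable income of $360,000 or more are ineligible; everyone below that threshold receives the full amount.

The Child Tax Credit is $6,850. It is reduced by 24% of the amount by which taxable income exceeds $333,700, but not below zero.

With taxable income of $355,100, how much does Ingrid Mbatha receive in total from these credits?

$10,579

Renter's Relief Credit: 3% of the $242,000 excess over $113,100 is $7,260; credit = $7,475 − $7,260 = $215.
First-Time Homebuyer Credit: $355,100 is below the $373,500 cutoff, so the full $5,525 applies.
Education Credit: $355,100 is below the $360,000 cutoff, so the full $3,125 applies.
Child Tax Credit: 24% of the $21,400 excess over $333,700 is $5,136; credit = $6,850 − $5,136 = $1,714.
Total: $215 + $5,525 + $3,125 + $1,714 = $10,579.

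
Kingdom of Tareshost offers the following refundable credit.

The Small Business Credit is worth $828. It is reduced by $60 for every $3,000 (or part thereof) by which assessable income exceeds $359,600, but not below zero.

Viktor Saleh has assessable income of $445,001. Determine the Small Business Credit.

$0

Small Business Credit: income exceeds $359,600 by $85,401 → 29 increments × $60 = $1,740 ≥ base, so the credit is $0.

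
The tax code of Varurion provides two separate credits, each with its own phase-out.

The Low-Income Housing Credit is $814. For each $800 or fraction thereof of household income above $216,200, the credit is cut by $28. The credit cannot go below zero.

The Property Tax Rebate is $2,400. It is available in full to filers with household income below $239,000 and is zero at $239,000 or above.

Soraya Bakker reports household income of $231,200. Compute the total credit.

Low-Income Housing Credit: income exceeds $216,200 by $15,000, which is 19 full-or-partial $800 increments; reduction = 19 × $28 = $532, leaving $282.
Property Tax Rebate: $231,200 is below the $239,000 cutoff, so the full $2,400 applies.
Total: $282 + $2,400 = $2,682.

$2,682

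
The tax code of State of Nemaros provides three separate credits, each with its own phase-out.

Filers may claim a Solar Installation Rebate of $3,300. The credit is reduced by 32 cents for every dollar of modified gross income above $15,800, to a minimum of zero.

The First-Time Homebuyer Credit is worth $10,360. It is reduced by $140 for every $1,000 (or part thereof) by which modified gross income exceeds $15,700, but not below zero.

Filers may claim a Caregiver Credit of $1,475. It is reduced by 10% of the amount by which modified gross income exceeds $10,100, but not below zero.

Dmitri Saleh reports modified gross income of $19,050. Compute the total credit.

Solar Installation Rebate: 32% of the $3,250 excess over $15,800 is $1,040; credit = $3,300 − $1,040 = $2,260.
First-Time Homebuyer Credit: income exceeds $15,700 by $3,350, which is 4 full-or-partial $1,000 increments; reduction = 4 × $140 = $560, leaving $9,800.
Caregiver Credit: 10% of the $8,950 excess over $10,100 is $895; credit = $1,475 − $895 = $580.
Total: $2,260 + $9,800 + $580 = $12,640.

$12,640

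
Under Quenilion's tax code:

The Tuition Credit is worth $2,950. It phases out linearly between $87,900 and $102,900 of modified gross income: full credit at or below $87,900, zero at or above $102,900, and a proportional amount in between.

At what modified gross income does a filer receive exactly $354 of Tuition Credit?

$101,100

$354 is 354/2,950 of the full $2,950, so 2,596/2,950 of the $15,000 range has been used: income = $87,900 + $15,000 × 2,596/2,950 = $101,100.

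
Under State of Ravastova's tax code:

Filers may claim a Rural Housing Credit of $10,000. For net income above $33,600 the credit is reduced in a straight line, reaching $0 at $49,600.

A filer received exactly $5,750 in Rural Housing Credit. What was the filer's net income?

$5,750 is 5,750/10,000 of the full $10,000, so 4,250/10,000 of the $16,000 range has been used: income = $33,600 + $16,000 × 4,250/10,000 = $40,400.

$40,400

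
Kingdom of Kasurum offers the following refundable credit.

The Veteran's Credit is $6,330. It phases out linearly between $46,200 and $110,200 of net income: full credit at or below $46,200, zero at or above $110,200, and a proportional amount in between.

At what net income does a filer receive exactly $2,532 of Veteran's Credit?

$84,600

$2,532 is 2,532/6,330 of the full $6,330, so 3,798/6,330 of the $64,000 range has been used: income = $46,200 + $64,000 × 3,798/6,330 = $84,600.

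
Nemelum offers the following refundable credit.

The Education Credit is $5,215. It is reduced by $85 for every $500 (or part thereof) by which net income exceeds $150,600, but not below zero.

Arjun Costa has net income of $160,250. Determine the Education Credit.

$3,515

Education Credit: income exceeds $150,600 by $9,650, which is 20 full-or-partial $500 increments; reduction = 20 × $85 = $1,700, leaving $3,515.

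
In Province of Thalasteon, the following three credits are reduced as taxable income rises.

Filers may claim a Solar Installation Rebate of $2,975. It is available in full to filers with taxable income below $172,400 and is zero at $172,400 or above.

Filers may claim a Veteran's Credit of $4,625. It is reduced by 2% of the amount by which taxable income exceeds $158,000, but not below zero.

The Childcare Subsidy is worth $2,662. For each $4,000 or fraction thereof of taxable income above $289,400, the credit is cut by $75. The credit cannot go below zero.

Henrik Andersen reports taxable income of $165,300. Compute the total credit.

$10,116

Solar Installation Rebate: $165,300 is below the $172,400 cutoff, so the full $2,975 applies.
Veteran's Credit: 2% of the $7,300 excess over $158,000 is $146; credit = $4,625 − $146 = $4,479.
Childcare Subsidy: $165,300 is at or below the $289,400 threshold, so the full $2,662 applies.
Total: $2,975 + $4,479 + $2,662 = $10,116.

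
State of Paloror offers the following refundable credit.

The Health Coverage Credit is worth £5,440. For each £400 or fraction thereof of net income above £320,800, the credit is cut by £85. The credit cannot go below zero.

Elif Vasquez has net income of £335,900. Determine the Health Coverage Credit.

Health Coverage Credit: income exceeds £320,800 by £15,100, which is 38 full-or-partial £400 increments; reduction = 38 × £85 = £3,230, leaving £2,210.

£2,210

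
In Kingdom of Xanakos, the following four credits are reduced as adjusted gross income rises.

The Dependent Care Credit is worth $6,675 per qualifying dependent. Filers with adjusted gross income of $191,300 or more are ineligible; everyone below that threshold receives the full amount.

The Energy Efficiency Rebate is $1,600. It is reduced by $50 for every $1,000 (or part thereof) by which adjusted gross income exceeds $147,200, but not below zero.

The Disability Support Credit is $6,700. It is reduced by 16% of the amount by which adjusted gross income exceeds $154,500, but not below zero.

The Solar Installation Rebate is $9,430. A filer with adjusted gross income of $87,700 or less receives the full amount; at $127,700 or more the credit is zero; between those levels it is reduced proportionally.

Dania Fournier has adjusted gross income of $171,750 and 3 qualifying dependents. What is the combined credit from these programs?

Dependent Care Credit: base = 3 × $6,675 = $20,025. $171,750 is below the $191,300 cutoff, so the full $20,025 applies.
Energy Efficiency Rebate: income exceeds $147,200 by $24,550, which is 25 full-or-partial $1,000 increments; reduction = 25 × $50 = $1,250, leaving $350.
Disability Support Credit: 16% of the $17,250 excess over $154,500 is $2,760; credit = $6,700 − $2,760 = $3,940.
Solar Installation Rebate: $171,750 is at or above $127,700, so the credit is $0.
Total: $20,025 + $350 + $3,940 + $0 = $24,315.

$24,315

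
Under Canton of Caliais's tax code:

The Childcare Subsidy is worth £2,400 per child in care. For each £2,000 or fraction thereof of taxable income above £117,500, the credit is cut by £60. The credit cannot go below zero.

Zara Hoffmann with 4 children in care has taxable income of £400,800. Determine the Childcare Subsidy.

£1,080

Childcare Subsidy: base = 4 × £2,400 = £9,600. income exceeds £117,500 by £283,300, which is 142 full-or-partial £2,000 increments; reduction = 142 × £60 = £8,520, leaving £1,080.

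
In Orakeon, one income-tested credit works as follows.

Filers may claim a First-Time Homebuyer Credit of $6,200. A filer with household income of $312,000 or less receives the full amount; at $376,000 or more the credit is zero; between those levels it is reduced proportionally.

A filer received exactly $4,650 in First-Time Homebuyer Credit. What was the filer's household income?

$4,650 is 4,650/6,200 of the full $6,200, so 1,550/6,200 of the $64,000 range has been used: income = $312,000 + $64,000 × 1,550/6,200 = $328,000.

$328,000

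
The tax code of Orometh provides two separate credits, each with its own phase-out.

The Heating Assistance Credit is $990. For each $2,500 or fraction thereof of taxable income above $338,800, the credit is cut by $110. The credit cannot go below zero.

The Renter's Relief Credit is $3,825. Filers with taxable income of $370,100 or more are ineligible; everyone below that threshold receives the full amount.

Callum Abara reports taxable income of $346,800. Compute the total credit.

$4,375

Heating Assistance Credit: income exceeds $338,800 by $8,000, which is 4 full-or-partial $2,500 increments; reduction = 4 × $110 = $440, leaving $550.
Renter's Relief Credit: $346,800 is below the $370,100 cutoff, so the full $3,825 applies.
Total: $550 + $3,825 = $4,375.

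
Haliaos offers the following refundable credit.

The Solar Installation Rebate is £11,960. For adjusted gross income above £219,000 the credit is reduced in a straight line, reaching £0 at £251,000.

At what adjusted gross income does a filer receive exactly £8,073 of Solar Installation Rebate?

£229,400

£8,073 is 8,073/11,960 of the full £11,960, so 3,887/11,960 of the £32,000 range has been used: income = £219,000 + £32,000 × 3,887/11,960 = £229,400.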